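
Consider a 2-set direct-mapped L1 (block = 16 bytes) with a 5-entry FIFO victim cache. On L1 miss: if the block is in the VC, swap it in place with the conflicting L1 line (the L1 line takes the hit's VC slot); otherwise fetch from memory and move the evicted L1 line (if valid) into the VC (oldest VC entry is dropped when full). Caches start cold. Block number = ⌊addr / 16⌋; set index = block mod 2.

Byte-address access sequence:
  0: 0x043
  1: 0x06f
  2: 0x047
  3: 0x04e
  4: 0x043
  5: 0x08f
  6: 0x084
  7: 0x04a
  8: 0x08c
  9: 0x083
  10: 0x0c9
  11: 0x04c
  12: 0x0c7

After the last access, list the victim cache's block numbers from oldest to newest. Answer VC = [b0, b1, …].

#0 0x43→b4/s0 MISS; vc=[]
#1 0x6f→b6/s0 MISS; vc=[4]
#2 0x47→b4/s0 VC-HIT; vc=[6]
#3 0x4e→b4/s0 L1-HIT; vc=[6]
#4 0x43→b4/s0 L1-HIT; vc=[6]
#5 0x8f→b8/s0 MISS; vc=[6,4]
#6 0x84→b8/s0 L1-HIT; vc=[6,4]
#7 0x4a→b4/s0 VC-HIT; vc=[6,8]
#8 0x8c→b8/s0 VC-HIT; vc=[6,4]
#9 0x83→b8/s0 L1-HIT; vc=[6,4]
#10 0xc9→b12/s0 MISS; vc=[6,4,8]
#11 0x4c→b4/s0 VC-HIT; vc=[6,12,8]
#12 0xc7→b12/s0 VC-HIT; vc=[6,4,8]

VC = [6, 4, 8]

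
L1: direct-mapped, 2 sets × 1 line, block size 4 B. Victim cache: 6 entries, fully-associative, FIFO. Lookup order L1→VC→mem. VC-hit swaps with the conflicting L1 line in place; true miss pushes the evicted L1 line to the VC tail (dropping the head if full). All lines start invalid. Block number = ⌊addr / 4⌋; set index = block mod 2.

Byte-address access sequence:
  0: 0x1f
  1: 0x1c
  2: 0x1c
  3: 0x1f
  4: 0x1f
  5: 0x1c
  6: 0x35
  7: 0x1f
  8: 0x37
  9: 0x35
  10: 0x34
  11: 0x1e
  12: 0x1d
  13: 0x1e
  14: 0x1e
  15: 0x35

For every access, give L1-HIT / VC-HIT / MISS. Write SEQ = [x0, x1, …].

SEQ = [MISS, L1-HIT, L1-HIT, L1-HIT, L1-HIT, L1-HIT, MISS, VC-HIT, VC-HIT, L1-HIT, L1-HIT, VC-HIT, L1-HIT, L1-HIT, L1-HIT, VC-HIT]

0: 0x1f (blk 7, set 1) → MISS  vc=[]
1: 0x1c (blk 7, set 1) → L1-HIT  vc=[]
2: 0x1c (blk 7, set 1) → L1-HIT  vc=[]
3: 0x1f (blk 7, set 1) → L1-HIT  vc=[]
4: 0x1f (blk 7, set 1) → L1-HIT  vc=[]
5: 0x1c (blk 7, set 1) → L1-HIT  vc=[]
6: 0x35 (blk 13, set 1) → MISS  vc=[7]
7: 0x1f (blk 7, set 1) → VC-HIT  vc=[13]
8: 0x37 (blk 13, set 1) → VC-HIT  vc=[7]
9: 0x35 (blk 13, set 1) → L1-HIT  vc=[7]
10: 0x34 (blk 13, set 1) → L1-HIT  vc=[7]
11: 0x1e (blk 7, set 1) → VC-HIT  vc=[13]
12: 0x1d (blk 7, set 1) → L1-HIT  vc=[13]
13: 0x1e (blk 7, set 1) → L1-HIT  vc=[13]
14: 0x1e (blk 7, set 1) → L1-HIT  vc=[13]
15: 0x35 (blk 13, set 1) → VC-HIT  vc=[7]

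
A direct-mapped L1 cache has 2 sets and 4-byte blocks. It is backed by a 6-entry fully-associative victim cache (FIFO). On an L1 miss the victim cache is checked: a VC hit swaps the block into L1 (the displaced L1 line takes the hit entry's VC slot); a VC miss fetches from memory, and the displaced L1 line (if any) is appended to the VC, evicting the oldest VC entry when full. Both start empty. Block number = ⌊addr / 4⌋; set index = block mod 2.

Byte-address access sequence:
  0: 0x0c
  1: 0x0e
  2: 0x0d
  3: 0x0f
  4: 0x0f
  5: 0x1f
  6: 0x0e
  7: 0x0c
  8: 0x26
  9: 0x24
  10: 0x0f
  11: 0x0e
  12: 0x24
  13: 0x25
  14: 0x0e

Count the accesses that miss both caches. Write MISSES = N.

MISSES = 3

#0 0xc→b3/s1 MISS; vc=[]
#1 0xe→b3/s1 L1-HIT; vc=[]
#2 0xd→b3/s1 L1-HIT; vc=[]
#3 0xf→b3/s1 L1-HIT; vc=[]
#4 0xf→b3/s1 L1-HIT; vc=[]
#5 0x1f→b7/s1 MISS; vc=[3]
#6 0xe→b3/s1 VC-HIT; vc=[7]
#7 0xc→b3/s1 L1-HIT; vc=[7]
#8 0x26→b9/s1 MISS; vc=[7,3]
#9 0x24→b9/s1 L1-HIT; vc=[7,3]
#10 0xf→b3/s1 VC-HIT; vc=[7,9]
#11 0xe→b3/s1 L1-HIT; vc=[7,9]
#12 0x24→b9/s1 VC-HIT; vc=[7,3]
#13 0x25→b9/s1 L1-HIT; vc=[7,3]
#14 0xe→b3/s1 VC-HIT; vc=[7,9]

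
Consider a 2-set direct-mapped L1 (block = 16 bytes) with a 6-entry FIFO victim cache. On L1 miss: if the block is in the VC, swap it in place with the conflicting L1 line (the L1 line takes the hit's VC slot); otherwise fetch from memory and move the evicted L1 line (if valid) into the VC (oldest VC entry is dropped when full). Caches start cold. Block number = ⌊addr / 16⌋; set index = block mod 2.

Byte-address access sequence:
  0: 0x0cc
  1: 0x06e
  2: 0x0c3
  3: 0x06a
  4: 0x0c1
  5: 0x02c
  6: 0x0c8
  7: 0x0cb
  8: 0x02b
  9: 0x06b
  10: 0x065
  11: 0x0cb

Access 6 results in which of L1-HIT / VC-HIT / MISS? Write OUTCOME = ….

  [0] addr=0xcc blk=12 s=0: MISS | VC []
  [1] addr=0x6e blk=6 s=0: MISS | VC [12]
  [2] addr=0xc3 blk=12 s=0: VC-HIT | VC [6]
  [3] addr=0x6a blk=6 s=0: VC-HIT | VC [12]
  [4] addr=0xc1 blk=12 s=0: VC-HIT | VC [6]
  [5] addr=0x2c blk=2 s=0: MISS | VC [6, 12]
  [6] addr=0xc8 blk=12 s=0: VC-HIT | VC [6, 2]
  [7] addr=0xcb blk=12 s=0: L1-HIT | VC [6, 2]
  [8] addr=0x2b blk=2 s=0: VC-HIT | VC [6, 12]
  [9] addr=0x6b blk=6 s=0: VC-HIT | VC [2, 12]
  [10] addr=0x65 blk=6 s=0: L1-HIT | VC [2, 12]
  [11] addr=0xcb blk=12 s=0: VC-HIT | VC [2, 6]

OUTCOME = VC-HIT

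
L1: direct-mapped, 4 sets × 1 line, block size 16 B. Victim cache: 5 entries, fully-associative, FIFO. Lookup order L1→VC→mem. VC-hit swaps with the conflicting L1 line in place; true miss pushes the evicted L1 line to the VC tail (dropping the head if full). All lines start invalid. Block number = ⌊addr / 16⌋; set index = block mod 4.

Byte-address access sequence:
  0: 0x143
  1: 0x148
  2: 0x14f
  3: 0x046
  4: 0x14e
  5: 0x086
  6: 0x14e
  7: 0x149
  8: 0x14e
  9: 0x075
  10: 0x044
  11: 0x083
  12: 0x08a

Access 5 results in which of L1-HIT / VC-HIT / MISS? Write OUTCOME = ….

OUTCOME = MISS

  [0] addr=0x143 blk=20 s=0: MISS | VC []
  [1] addr=0x148 blk=20 s=0: L1-HIT | VC []
  [2] addr=0x14f blk=20 s=0: L1-HIT | VC []
  [3] addr=0x46 blk=4 s=0: MISS | VC [20]
  [4] addr=0x14e blk=20 s=0: VC-HIT | VC [4]
  [5] addr=0x86 blk=8 s=0: MISS | VC [4, 20]
  [6] addr=0x14e blk=20 s=0: VC-HIT | VC [4, 8]
  [7] addr=0x149 blk=20 s=0: L1-HIT | VC [4, 8]
  [8] addr=0x14e blk=20 s=0: L1-HIT | VC [4, 8]
  [9] addr=0x75 blk=7 s=3: MISS | VC [4, 8]
  [10] addr=0x44 blk=4 s=0: VC-HIT | VC [20, 8]
  [11] addr=0x83 blk=8 s=0: VC-HIT | VC [20, 4]
  [12] addr=0x8a blk=8 s=0: L1-HIT | VC [20, 4]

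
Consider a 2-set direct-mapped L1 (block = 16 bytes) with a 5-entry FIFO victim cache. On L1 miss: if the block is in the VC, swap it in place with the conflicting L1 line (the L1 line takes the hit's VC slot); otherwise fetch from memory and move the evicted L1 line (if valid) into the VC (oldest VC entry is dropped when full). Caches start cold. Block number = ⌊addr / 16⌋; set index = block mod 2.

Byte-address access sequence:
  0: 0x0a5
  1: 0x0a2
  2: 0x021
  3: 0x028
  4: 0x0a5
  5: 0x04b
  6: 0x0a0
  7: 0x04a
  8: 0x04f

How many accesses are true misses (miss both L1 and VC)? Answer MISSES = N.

#0 0xa5→b10/s0 MISS; vc=[]
#1 0xa2→b10/s0 L1-HIT; vc=[]
#2 0x21→b2/s0 MISS; vc=[10]
#3 0x28→b2/s0 L1-HIT; vc=[10]
#4 0xa5→b10/s0 VC-HIT; vc=[2]
#5 0x4b→b4/s0 MISS; vc=[2,10]
#6 0xa0→b10/s0 VC-HIT; vc=[2,4]
#7 0x4a→b4/s0 VC-HIT; vc=[2,10]
#8 0x4f→b4/s0 L1-HIT; vc=[2,10]

MISSES = 3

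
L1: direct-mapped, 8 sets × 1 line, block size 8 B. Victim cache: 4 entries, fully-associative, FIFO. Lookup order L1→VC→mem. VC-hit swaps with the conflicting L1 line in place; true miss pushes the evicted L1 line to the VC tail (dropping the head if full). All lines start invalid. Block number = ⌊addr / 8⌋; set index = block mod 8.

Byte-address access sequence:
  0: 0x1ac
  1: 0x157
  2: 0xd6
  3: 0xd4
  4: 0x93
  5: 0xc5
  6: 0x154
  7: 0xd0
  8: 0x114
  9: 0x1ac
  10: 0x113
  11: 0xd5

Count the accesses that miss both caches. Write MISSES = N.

MISSES = 6

  [0] addr=0x1ac blk=53 s=5: MISS | VC []
  [1] addr=0x157 blk=42 s=2: MISS | VC []
  [2] addr=0xd6 blk=26 s=2: MISS | VC [42]
  [3] addr=0xd4 blk=26 s=2: L1-HIT | VC [42]
  [4] addr=0x93 blk=18 s=2: MISS | VC [42, 26]
  [5] addr=0xc5 blk=24 s=0: MISS | VC [42, 26]
  [6] addr=0x154 blk=42 s=2: VC-HIT | VC [18, 26]
  [7] addr=0xd0 blk=26 s=2: VC-HIT | VC [18, 42]
  [8] addr=0x114 blk=34 s=2: MISS | VC [18, 42, 26]
  [9] addr=0x1ac blk=53 s=5: L1-HIT | VC [18, 42, 26]
  [10] addr=0x113 blk=34 s=2: L1-HIT | VC [18, 42, 26]
  [11] addr=0xd5 blk=26 s=2: VC-HIT | VC [18, 42, 34]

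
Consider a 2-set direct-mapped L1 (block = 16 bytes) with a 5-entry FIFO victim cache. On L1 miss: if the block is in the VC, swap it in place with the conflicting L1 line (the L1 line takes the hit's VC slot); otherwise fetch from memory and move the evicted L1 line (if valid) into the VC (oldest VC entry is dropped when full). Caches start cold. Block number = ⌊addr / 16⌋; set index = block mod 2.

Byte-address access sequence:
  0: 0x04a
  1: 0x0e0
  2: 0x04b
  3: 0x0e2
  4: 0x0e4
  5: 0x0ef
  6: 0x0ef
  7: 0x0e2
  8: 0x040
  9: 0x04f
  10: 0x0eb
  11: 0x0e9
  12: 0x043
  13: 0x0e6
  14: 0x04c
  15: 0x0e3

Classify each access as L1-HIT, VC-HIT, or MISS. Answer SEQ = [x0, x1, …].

SEQ = [MISS, MISS, VC-HIT, VC-HIT, L1-HIT, L1-HIT, L1-HIT, L1-HIT, VC-HIT, L1-HIT, VC-HIT, L1-HIT, VC-HIT, VC-HIT, VC-HIT, VC-HIT]

  [0] addr=0x4a blk=4 s=0: MISS | VC []
  [1] addr=0xe0 blk=14 s=0: MISS | VC [4]
  [2] addr=0x4b blk=4 s=0: VC-HIT | VC [14]
  [3] addr=0xe2 blk=14 s=0: VC-HIT | VC [4]
  [4] addr=0xe4 blk=14 s=0: L1-HIT | VC [4]
  [5] addr=0xef blk=14 s=0: L1-HIT | VC [4]
  [6] addr=0xef blk=14 s=0: L1-HIT | VC [4]
  [7] addr=0xe2 blk=14 s=0: L1-HIT | VC [4]
  [8] addr=0x40 blk=4 s=0: VC-HIT | VC [14]
  [9] addr=0x4f blk=4 s=0: L1-HIT | VC [14]
  [10] addr=0xeb blk=14 s=0: VC-HIT | VC [4]
  [11] addr=0xe9 blk=14 s=0: L1-HIT | VC [4]
  [12] addr=0x43 blk=4 s=0: VC-HIT | VC [14]
  [13] addr=0xe6 blk=14 s=0: VC-HIT | VC [4]
  [14] addr=0x4c blk=4 s=0: VC-HIT | VC [14]
  [15] addr=0xe3 blk=14 s=0: VC-HIT | VC [4]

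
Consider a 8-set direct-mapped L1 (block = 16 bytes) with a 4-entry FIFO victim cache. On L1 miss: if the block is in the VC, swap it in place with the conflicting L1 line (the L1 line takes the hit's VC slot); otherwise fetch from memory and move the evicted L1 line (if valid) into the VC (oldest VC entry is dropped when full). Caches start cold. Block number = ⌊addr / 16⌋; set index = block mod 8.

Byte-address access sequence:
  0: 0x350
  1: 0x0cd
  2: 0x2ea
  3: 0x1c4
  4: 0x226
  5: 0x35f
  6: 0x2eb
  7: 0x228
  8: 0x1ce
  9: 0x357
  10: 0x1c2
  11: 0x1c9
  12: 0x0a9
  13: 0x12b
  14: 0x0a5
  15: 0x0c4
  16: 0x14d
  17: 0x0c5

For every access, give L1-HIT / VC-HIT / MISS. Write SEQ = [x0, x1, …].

SEQ = [MISS, MISS, MISS, MISS, MISS, L1-HIT, L1-HIT, L1-HIT, L1-HIT, L1-HIT, L1-HIT, L1-HIT, MISS, MISS, VC-HIT, VC-HIT, MISS, VC-HIT]

0: 0x350 (blk 53, set 5) → MISS  vc=[]
1: 0xcd (blk 12, set 4) → MISS  vc=[]
2: 0x2ea (blk 46, set 6) → MISS  vc=[]
3: 0x1c4 (blk 28, set 4) → MISS  vc=[12]
4: 0x226 (blk 34, set 2) → MISS  vc=[12]
5: 0x35f (blk 53, set 5) → L1-HIT  vc=[12]
6: 0x2eb (blk 46, set 6) → L1-HIT  vc=[12]
7: 0x228 (blk 34, set 2) → L1-HIT  vc=[12]
8: 0x1ce (blk 28, set 4) → L1-HIT  vc=[12]
9: 0x357 (blk 53, set 5) → L1-HIT  vc=[12]
10: 0x1c2 (blk 28, set 4) → L1-HIT  vc=[12]
11: 0x1c9 (blk 28, set 4) → L1-HIT  vc=[12]
12: 0xa9 (blk 10, set 2) → MISS  vc=[12, 34]
13: 0x12b (blk 18, set 2) → MISS  vc=[12, 34, 10]
14: 0xa5 (blk 10, set 2) → VC-HIT  vc=[12, 34, 18]
15: 0xc4 (blk 12, set 4) → VC-HIT  vc=[28, 34, 18]
16: 0x14d (blk 20, set 4) → MISS  vc=[28, 34, 18, 12]
17: 0xc5 (blk 12, set 4) → VC-HIT  vc=[28, 34, 18, 20]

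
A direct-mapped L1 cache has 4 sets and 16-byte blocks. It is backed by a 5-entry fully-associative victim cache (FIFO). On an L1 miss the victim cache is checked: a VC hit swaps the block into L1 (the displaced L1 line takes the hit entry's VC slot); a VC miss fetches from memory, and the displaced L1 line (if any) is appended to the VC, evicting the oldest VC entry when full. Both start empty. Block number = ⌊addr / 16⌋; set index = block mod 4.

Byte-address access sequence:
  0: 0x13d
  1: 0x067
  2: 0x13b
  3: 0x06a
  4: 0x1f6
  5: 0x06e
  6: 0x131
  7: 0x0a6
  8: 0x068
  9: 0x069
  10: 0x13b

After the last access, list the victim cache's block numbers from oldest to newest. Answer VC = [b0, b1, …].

VC = [31, 10]

#0 0x13d→b19/s3 MISS; vc=[]
#1 0x67→b6/s2 MISS; vc=[]
#2 0x13b→b19/s3 L1-HIT; vc=[]
#3 0x6a→b6/s2 L1-HIT; vc=[]
#4 0x1f6→b31/s3 MISS; vc=[19]
#5 0x6e→b6/s2 L1-HIT; vc=[19]
#6 0x131→b19/s3 VC-HIT; vc=[31]
#7 0xa6→b10/s2 MISS; vc=[31,6]
#8 0x68→b6/s2 VC-HIT; vc=[31,10]
#9 0x69→b6/s2 L1-HIT; vc=[31,10]
#10 0x13b→b19/s3 L1-HIT; vc=[31,10]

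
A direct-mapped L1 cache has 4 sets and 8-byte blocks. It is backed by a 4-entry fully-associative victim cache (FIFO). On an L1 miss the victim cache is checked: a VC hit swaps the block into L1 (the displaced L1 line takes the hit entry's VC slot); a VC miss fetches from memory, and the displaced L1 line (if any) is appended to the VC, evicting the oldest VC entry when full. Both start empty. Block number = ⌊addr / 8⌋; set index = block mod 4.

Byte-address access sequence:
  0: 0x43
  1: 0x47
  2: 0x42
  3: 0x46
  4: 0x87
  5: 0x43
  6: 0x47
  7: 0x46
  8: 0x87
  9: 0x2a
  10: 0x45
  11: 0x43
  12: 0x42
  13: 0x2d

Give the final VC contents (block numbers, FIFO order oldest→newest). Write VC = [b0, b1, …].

  [0] addr=0x43 blk=8 s=0: MISS | VC []
  [1] addr=0x47 blk=8 s=0: L1-HIT | VC []
  [2] addr=0x42 blk=8 s=0: L1-HIT | VC []
  [3] addr=0x46 blk=8 s=0: L1-HIT | VC []
  [4] addr=0x87 blk=16 s=0: MISS | VC [8]
  [5] addr=0x43 blk=8 s=0: VC-HIT | VC [16]
  [6] addr=0x47 blk=8 s=0: L1-HIT | VC [16]
  [7] addr=0x46 blk=8 s=0: L1-HIT | VC [16]
  [8] addr=0x87 blk=16 s=0: VC-HIT | VC [8]
  [9] addr=0x2a blk=5 s=1: MISS | VC [8]
  [10] addr=0x45 blk=8 s=0: VC-HIT | VC [16]
  [11] addr=0x43 blk=8 s=0: L1-HIT | VC [16]
  [12] addr=0x42 blk=8 s=0: L1-HIT | VC [16]
  [13] addr=0x2d blk=5 s=1: L1-HIT | VC [16]

VC = [16]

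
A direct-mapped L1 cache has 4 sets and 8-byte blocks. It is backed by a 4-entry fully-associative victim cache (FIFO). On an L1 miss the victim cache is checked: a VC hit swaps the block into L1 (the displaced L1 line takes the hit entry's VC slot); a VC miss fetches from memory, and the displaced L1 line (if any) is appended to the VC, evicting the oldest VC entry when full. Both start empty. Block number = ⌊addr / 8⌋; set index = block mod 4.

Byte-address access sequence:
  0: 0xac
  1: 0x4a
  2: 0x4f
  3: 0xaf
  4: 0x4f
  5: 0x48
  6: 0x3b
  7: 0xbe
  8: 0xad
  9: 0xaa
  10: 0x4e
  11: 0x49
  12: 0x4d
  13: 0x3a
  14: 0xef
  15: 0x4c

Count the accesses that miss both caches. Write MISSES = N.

0: 0xac (blk 21, set 1) → MISS  vc=[]
1: 0x4a (blk 9, set 1) → MISS  vc=[21]
2: 0x4f (blk 9, set 1) → L1-HIT  vc=[21]
3: 0xaf (blk 21, set 1) → VC-HIT  vc=[9]
4: 0x4f (blk 9, set 1) → VC-HIT  vc=[21]
5: 0x48 (blk 9, set 1) → L1-HIT  vc=[21]
6: 0x3b (blk 7, set 3) → MISS  vc=[21]
7: 0xbe (blk 23, set 3) → MISS  vc=[21, 7]
8: 0xad (blk 21, set 1) → VC-HIT  vc=[9, 7]
9: 0xaa (blk 21, set 1) → L1-HIT  vc=[9, 7]
10: 0x4e (blk 9, set 1) → VC-HIT  vc=[21, 7]
11: 0x49 (blk 9, set 1) → L1-HIT  vc=[21, 7]
12: 0x4d (blk 9, set 1) → L1-HIT  vc=[21, 7]
13: 0x3a (blk 7, set 3) → VC-HIT  vc=[21, 23]
14: 0xef (blk 29, set 1) → MISS  vc=[21, 23, 9]
15: 0x4c (blk 9, set 1) → VC-HIT  vc=[21, 23, 29]

MISSES = 5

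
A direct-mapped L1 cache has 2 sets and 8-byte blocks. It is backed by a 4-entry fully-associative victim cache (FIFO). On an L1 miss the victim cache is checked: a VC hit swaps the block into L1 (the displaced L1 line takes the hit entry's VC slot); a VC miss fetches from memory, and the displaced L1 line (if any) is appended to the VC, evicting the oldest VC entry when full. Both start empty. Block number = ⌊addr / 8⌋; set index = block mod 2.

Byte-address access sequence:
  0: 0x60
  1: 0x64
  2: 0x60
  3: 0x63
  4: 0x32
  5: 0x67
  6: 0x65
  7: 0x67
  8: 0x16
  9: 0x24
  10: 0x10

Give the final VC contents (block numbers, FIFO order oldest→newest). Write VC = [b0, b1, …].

VC = [6, 12, 4]

#0 0x60→b12/s0 MISS; vc=[]
#1 0x64→b12/s0 L1-HIT; vc=[]
#2 0x60→b12/s0 L1-HIT; vc=[]
#3 0x63→b12/s0 L1-HIT; vc=[]
#4 0x32→b6/s0 MISS; vc=[12]
#5 0x67→b12/s0 VC-HIT; vc=[6]
#6 0x65→b12/s0 L1-HIT; vc=[6]
#7 0x67→b12/s0 L1-HIT; vc=[6]
#8 0x16→b2/s0 MISS; vc=[6,12]
#9 0x24→b4/s0 MISS; vc=[6,12,2]
#10 0x10→b2/s0 VC-HIT; vc=[6,12,4]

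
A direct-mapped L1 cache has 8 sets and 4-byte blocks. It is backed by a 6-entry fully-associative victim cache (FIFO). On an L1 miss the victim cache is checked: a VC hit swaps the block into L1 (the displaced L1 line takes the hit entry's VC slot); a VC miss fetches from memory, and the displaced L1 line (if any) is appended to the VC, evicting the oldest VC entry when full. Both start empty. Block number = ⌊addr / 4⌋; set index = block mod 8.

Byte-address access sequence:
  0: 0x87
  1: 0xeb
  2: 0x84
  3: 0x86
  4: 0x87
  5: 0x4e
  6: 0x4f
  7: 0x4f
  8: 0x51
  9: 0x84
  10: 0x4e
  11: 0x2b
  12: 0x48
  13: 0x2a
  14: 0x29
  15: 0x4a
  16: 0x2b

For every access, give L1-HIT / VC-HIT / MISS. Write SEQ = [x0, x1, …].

SEQ = [MISS, MISS, L1-HIT, L1-HIT, L1-HIT, MISS, L1-HIT, L1-HIT, MISS, L1-HIT, L1-HIT, MISS, MISS, VC-HIT, L1-HIT, VC-HIT, VC-HIT]

#0 0x87→b33/s1 MISS; vc=[]
#1 0xeb→b58/s2 MISS; vc=[]
#2 0x84→b33/s1 L1-HIT; vc=[]
#3 0x86→b33/s1 L1-HIT; vc=[]
#4 0x87→b33/s1 L1-HIT; vc=[]
#5 0x4e→b19/s3 MISS; vc=[]
#6 0x4f→b19/s3 L1-HIT; vc=[]
#7 0x4f→b19/s3 L1-HIT; vc=[]
#8 0x51→b20/s4 MISS; vc=[]
#9 0x84→b33/s1 L1-HIT; vc=[]
#10 0x4e→b19/s3 L1-HIT; vc=[]
#11 0x2b→b10/s2 MISS; vc=[58]
#12 0x48→b18/s2 MISS; vc=[58,10]
#13 0x2a→b10/s2 VC-HIT; vc=[58,18]
#14 0x29→b10/s2 L1-HIT; vc=[58,18]
#15 0x4a→b18/s2 VC-HIT; vc=[58,10]
#16 0x2b→b10/s2 VC-HIT; vc=[58,18]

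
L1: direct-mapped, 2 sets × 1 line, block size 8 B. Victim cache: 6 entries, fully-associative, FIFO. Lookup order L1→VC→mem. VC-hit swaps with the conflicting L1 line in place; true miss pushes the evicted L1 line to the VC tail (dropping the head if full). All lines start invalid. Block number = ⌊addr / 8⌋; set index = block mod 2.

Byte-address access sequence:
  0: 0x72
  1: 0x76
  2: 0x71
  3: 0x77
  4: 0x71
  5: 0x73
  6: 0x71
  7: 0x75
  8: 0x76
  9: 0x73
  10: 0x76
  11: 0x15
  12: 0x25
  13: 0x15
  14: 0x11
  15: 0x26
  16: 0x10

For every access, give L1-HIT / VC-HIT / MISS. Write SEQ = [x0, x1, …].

  [0] addr=0x72 blk=14 s=0: MISS | VC []
  [1] addr=0x76 blk=14 s=0: L1-HIT | VC []
  [2] addr=0x71 blk=14 s=0: L1-HIT | VC []
  [3] addr=0x77 blk=14 s=0: L1-HIT | VC []
  [4] addr=0x71 blk=14 s=0: L1-HIT | VC []
  [5] addr=0x73 blk=14 s=0: L1-HIT | VC []
  [6] addr=0x71 blk=14 s=0: L1-HIT | VC []
  [7] addr=0x75 blk=14 s=0: L1-HIT | VC []
  [8] addr=0x76 blk=14 s=0: L1-HIT | VC []
  [9] addr=0x73 blk=14 s=0: L1-HIT | VC []
  [10] addr=0x76 blk=14 s=0: L1-HIT | VC []
  [11] addr=0x15 blk=2 s=0: MISS | VC [14]
  [12] addr=0x25 blk=4 s=0: MISS | VC [14, 2]
  [13] addr=0x15 blk=2 s=0: VC-HIT | VC [14, 4]
  [14] addr=0x11 blk=2 s=0: L1-HIT | VC [14, 4]
  [15] addr=0x26 blk=4 s=0: VC-HIT | VC [14, 2]
  [16] addr=0x10 blk=2 s=0: VC-HIT | VC [14, 4]

SEQ = [MISS, L1-HIT, L1-HIT, L1-HIT, L1-HIT, L1-HIT, L1-HIT, L1-HIT, L1-HIT, L1-HIT, L1-HIT, MISS, MISS, VC-HIT, L1-HIT, VC-HIT, VC-HIT]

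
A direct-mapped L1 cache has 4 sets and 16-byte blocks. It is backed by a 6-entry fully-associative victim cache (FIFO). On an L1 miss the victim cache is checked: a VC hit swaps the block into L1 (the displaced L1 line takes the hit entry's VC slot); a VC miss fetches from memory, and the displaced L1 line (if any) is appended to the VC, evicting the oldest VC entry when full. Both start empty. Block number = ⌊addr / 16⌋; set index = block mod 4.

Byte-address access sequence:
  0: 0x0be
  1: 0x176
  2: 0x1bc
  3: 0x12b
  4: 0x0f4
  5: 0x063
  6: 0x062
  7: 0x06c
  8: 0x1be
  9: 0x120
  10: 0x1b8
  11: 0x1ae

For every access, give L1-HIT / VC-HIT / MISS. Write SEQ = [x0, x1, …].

#0 0xbe→b11/s3 MISS; vc=[]
#1 0x176→b23/s3 MISS; vc=[11]
#2 0x1bc→b27/s3 MISS; vc=[11,23]
#3 0x12b→b18/s2 MISS; vc=[11,23]
#4 0xf4→b15/s3 MISS; vc=[11,23,27]
#5 0x63→b6/s2 MISS; vc=[11,23,27,18]
#6 0x62→b6/s2 L1-HIT; vc=[11,23,27,18]
#7 0x6c→b6/s2 L1-HIT; vc=[11,23,27,18]
#8 0x1be→b27/s3 VC-HIT; vc=[11,23,15,18]
#9 0x120→b18/s2 VC-HIT; vc=[11,23,15,6]
#10 0x1b8→b27/s3 L1-HIT; vc=[11,23,15,6]
#11 0x1ae→b26/s2 MISS; vc=[11,23,15,6,18]

SEQ = [MISS, MISS, MISS, MISS, MISS, MISS, L1-HIT, L1-HIT, VC-HIT, VC-HIT, L1-HIT, MISS]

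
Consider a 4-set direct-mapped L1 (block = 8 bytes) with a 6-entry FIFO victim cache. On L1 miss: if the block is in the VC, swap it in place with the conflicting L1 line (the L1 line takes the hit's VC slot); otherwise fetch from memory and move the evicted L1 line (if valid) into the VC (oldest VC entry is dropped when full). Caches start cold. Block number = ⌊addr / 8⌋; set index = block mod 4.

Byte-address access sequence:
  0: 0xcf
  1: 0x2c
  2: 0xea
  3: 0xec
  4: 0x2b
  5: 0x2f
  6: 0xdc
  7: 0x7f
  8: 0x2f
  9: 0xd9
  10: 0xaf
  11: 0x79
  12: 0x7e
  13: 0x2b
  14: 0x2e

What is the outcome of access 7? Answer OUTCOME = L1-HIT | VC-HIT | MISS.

OUTCOME = MISS

0: 0xcf (blk 25, set 1) → MISS  vc=[]
1: 0x2c (blk 5, set 1) → MISS  vc=[25]
2: 0xea (blk 29, set 1) → MISS  vc=[25, 5]
3: 0xec (blk 29, set 1) → L1-HIT  vc=[25, 5]
4: 0x2b (blk 5, set 1) → VC-HIT  vc=[25, 29]
5: 0x2f (blk 5, set 1) → L1-HIT  vc=[25, 29]
6: 0xdc (blk 27, set 3) → MISS  vc=[25, 29]
7: 0x7f (blk 15, set 3) → MISS  vc=[25, 29, 27]
8: 0x2f (blk 5, set 1) → L1-HIT  vc=[25, 29, 27]
9: 0xd9 (blk 27, set 3) → VC-HIT  vc=[25, 29, 15]
10: 0xaf (blk 21, set 1) → MISS  vc=[25, 29, 15, 5]
11: 0x79 (blk 15, set 3) → VC-HIT  vc=[25, 29, 27, 5]
12: 0x7e (blk 15, set 3) → L1-HIT  vc=[25, 29, 27, 5]
13: 0x2b (blk 5, set 1) → VC-HIT  vc=[25, 29, 27, 21]
14: 0x2e (blk 5, set 1) → L1-HIT  vc=[25, 29, 27, 21]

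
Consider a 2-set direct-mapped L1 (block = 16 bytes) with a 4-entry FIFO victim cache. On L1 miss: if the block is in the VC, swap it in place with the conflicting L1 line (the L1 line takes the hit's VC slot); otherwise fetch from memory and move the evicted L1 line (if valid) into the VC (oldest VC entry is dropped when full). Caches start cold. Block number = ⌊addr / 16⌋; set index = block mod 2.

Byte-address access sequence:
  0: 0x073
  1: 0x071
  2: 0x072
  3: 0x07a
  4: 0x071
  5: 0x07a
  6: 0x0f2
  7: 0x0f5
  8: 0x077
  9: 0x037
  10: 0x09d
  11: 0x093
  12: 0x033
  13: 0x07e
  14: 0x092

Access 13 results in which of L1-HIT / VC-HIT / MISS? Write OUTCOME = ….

OUTCOME = VC-HIT

  [0] addr=0x73 blk=7 s=1: MISS | VC []
  [1] addr=0x71 blk=7 s=1: L1-HIT | VC []
  [2] addr=0x72 blk=7 s=1: L1-HIT | VC []
  [3] addr=0x7a blk=7 s=1: L1-HIT | VC []
  [4] addr=0x71 blk=7 s=1: L1-HIT | VC []
  [5] addr=0x7a blk=7 s=1: L1-HIT | VC []
  [6] addr=0xf2 blk=15 s=1: MISS | VC [7]
  [7] addr=0xf5 blk=15 s=1: L1-HIT | VC [7]
  [8] addr=0x77 blk=7 s=1: VC-HIT | VC [15]
  [9] addr=0x37 blk=3 s=1: MISS | VC [15, 7]
  [10] addr=0x9d blk=9 s=1: MISS | VC [15, 7, 3]
  [11] addr=0x93 blk=9 s=1: L1-HIT | VC [15, 7, 3]
  [12] addr=0x33 blk=3 s=1: VC-HIT | VC [15, 7, 9]
  [13] addr=0x7e blk=7 s=1: VC-HIT | VC [15, 3, 9]
  [14] addr=0x92 blk=9 s=1: VC-HIT | VC [15, 3, 7]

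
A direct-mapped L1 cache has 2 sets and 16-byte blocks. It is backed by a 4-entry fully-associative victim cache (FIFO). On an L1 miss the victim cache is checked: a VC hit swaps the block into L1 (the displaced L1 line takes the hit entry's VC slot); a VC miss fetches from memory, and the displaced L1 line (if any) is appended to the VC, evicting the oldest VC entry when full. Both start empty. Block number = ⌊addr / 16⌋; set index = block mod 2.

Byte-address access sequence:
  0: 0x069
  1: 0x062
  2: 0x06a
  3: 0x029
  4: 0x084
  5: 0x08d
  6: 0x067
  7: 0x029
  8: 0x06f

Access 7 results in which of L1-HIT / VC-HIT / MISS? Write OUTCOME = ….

#0 0x69→b6/s0 MISS; vc=[]
#1 0x62→b6/s0 L1-HIT; vc=[]
#2 0x6a→b6/s0 L1-HIT; vc=[]
#3 0x29→b2/s0 MISS; vc=[6]
#4 0x84→b8/s0 MISS; vc=[6,2]
#5 0x8d→b8/s0 L1-HIT; vc=[6,2]
#6 0x67→b6/s0 VC-HIT; vc=[8,2]
#7 0x29→b2/s0 VC-HIT; vc=[8,6]
#8 0x6f→b6/s0 VC-HIT; vc=[8,2]

OUTCOME = VC-HIT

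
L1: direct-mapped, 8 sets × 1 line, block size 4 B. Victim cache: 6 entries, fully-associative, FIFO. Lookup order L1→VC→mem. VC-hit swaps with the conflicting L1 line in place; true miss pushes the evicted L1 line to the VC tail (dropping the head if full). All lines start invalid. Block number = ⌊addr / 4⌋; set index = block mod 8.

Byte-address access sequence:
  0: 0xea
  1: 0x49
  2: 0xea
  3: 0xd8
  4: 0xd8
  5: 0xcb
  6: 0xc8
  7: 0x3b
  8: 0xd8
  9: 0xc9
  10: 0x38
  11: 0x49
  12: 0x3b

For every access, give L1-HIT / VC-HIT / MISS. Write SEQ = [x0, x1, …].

  [0] addr=0xea blk=58 s=2: MISS | VC []
  [1] addr=0x49 blk=18 s=2: MISS | VC [58]
  [2] addr=0xea blk=58 s=2: VC-HIT | VC [18]
  [3] addr=0xd8 blk=54 s=6: MISS | VC [18]
  [4] addr=0xd8 blk=54 s=6: L1-HIT | VC [18]
  [5] addr=0xcb blk=50 s=2: MISS | VC [18, 58]
  [6] addr=0xc8 blk=50 s=2: L1-HIT | VC [18, 58]
  [7] addr=0x3b blk=14 s=6: MISS | VC [18, 58, 54]
  [8] addr=0xd8 blk=54 s=6: VC-HIT | VC [18, 58, 14]
  [9] addr=0xc9 blk=50 s=2: L1-HIT | VC [18, 58, 14]
  [10] addr=0x38 blk=14 s=6: VC-HIT | VC [18, 58, 54]
  [11] addr=0x49 blk=18 s=2: VC-HIT | VC [50, 58, 54]
  [12] addr=0x3b blk=14 s=6: L1-HIT | VC [50, 58, 54]

SEQ = [MISS, MISS, VC-HIT, MISS, L1-HIT, MISS, L1-HIT, MISS, VC-HIT, L1-HIT, VC-HIT, VC-HIT, L1-HIT]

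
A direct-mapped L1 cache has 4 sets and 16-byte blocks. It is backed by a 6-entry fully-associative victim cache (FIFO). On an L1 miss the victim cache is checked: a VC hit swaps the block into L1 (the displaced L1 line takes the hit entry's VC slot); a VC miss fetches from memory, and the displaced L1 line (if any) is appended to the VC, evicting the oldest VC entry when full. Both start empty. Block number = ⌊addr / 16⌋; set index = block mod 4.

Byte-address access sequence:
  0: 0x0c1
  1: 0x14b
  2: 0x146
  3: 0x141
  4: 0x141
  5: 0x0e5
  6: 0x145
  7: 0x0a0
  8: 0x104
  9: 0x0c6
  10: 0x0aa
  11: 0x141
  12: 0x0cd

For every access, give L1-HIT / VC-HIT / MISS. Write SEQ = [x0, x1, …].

#0 0xc1→b12/s0 MISS; vc=[]
#1 0x14b→b20/s0 MISS; vc=[12]
#2 0x146→b20/s0 L1-HIT; vc=[12]
#3 0x141→b20/s0 L1-HIT; vc=[12]
#4 0x141→b20/s0 L1-HIT; vc=[12]
#5 0xe5→b14/s2 MISS; vc=[12]
#6 0x145→b20/s0 L1-HIT; vc=[12]
#7 0xa0→b10/s2 MISS; vc=[12,14]
#8 0x104→b16/s0 MISS; vc=[12,14,20]
#9 0xc6→b12/s0 VC-HIT; vc=[16,14,20]
#10 0xaa→b10/s2 L1-HIT; vc=[16,14,20]
#11 0x141→b20/s0 VC-HIT; vc=[16,14,12]
#12 0xcd→b12/s0 VC-HIT; vc=[16,14,20]

SEQ = [MISS, MISS, L1-HIT, L1-HIT, L1-HIT, MISS, L1-HIT, MISS, MISS, VC-HIT, L1-HIT, VC-HIT, VC-HIT]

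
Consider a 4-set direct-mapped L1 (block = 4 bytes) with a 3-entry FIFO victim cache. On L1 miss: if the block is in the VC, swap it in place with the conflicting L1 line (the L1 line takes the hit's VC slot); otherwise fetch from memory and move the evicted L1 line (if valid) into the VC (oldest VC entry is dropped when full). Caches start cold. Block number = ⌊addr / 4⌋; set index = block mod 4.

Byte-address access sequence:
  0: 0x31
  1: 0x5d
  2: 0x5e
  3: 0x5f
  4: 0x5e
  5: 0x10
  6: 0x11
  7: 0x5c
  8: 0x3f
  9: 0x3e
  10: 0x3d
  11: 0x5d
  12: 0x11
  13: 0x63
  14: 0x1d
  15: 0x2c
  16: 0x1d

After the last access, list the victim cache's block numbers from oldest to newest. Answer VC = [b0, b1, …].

#0 0x31→b12/s0 MISS; vc=[]
#1 0x5d→b23/s3 MISS; vc=[]
#2 0x5e→b23/s3 L1-HIT; vc=[]
#3 0x5f→b23/s3 L1-HIT; vc=[]
#4 0x5e→b23/s3 L1-HIT; vc=[]
#5 0x10→b4/s0 MISS; vc=[12]
#6 0x11→b4/s0 L1-HIT; vc=[12]
#7 0x5c→b23/s3 L1-HIT; vc=[12]
#8 0x3f→b15/s3 MISS; vc=[12,23]
#9 0x3e→b15/s3 L1-HIT; vc=[12,23]
#10 0x3d→b15/s3 L1-HIT; vc=[12,23]
#11 0x5d→b23/s3 VC-HIT; vc=[12,15]
#12 0x11→b4/s0 L1-HIT; vc=[12,15]
#13 0x63→b24/s0 MISS; vc=[12,15,4]
#14 0x1d→b7/s3 MISS; vc=[15,4,23]
#15 0x2c→b11/s3 MISS; vc=[4,23,7]
#16 0x1d→b7/s3 VC-HIT; vc=[4,23,11]

VC = [4, 23, 11]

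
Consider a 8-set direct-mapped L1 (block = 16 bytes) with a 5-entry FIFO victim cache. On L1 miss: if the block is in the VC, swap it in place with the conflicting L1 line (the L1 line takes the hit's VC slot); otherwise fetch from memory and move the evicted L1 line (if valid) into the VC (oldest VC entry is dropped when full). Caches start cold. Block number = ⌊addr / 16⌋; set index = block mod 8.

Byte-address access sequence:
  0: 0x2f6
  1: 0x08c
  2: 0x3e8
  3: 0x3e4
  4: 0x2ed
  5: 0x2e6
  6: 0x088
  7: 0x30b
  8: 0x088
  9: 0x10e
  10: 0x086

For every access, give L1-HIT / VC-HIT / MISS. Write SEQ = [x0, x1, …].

0: 0x2f6 (blk 47, set 7) → MISS  vc=[]
1: 0x8c (blk 8, set 0) → MISS  vc=[]
2: 0x3e8 (blk 62, set 6) → MISS  vc=[]
3: 0x3e4 (blk 62, set 6) → L1-HIT  vc=[]
4: 0x2ed (blk 46, set 6) → MISS  vc=[62]
5: 0x2e6 (blk 46, set 6) → L1-HIT  vc=[62]
6: 0x88 (blk 8, set 0) → L1-HIT  vc=[62]
7: 0x30b (blk 48, set 0) → MISS  vc=[62, 8]
8: 0x88 (blk 8, set 0) → VC-HIT  vc=[62, 48]
9: 0x10e (blk 16, set 0) → MISS  vc=[62, 48, 8]
10: 0x86 (blk 8, set 0) → VC-HIT  vc=[62, 48, 16]

SEQ = [MISS, MISS, MISS, L1-HIT, MISS, L1-HIT, L1-HIT, MISS, VC-HIT, MISS, VC-HIT]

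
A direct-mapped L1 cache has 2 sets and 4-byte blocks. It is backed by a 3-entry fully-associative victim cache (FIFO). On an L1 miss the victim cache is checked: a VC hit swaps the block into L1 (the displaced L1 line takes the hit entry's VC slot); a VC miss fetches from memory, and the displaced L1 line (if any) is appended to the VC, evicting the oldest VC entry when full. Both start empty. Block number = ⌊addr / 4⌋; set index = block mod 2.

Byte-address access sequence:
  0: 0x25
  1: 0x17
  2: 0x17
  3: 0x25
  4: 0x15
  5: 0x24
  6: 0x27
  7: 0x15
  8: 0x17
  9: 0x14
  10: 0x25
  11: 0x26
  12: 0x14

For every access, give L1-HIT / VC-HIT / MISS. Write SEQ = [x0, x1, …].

SEQ = [MISS, MISS, L1-HIT, VC-HIT, VC-HIT, VC-HIT, L1-HIT, VC-HIT, L1-HIT, L1-HIT, VC-HIT, L1-HIT, VC-HIT]

0: 0x25 (blk 9, set 1) → MISS  vc=[]
1: 0x17 (blk 5, set 1) → MISS  vc=[9]
2: 0x17 (blk 5, set 1) → L1-HIT  vc=[9]
3: 0x25 (blk 9, set 1) → VC-HIT  vc=[5]
4: 0x15 (blk 5, set 1) → VC-HIT  vc=[9]
5: 0x24 (blk 9, set 1) → VC-HIT  vc=[5]
6: 0x27 (blk 9, set 1) → L1-HIT  vc=[5]
7: 0x15 (blk 5, set 1) → VC-HIT  vc=[9]
8: 0x17 (blk 5, set 1) → L1-HIT  vc=[9]
9: 0x14 (blk 5, set 1) → L1-HIT  vc=[9]
10: 0x25 (blk 9, set 1) → VC-HIT  vc=[5]
11: 0x26 (blk 9, set 1) → L1-HIT  vc=[5]
12: 0x14 (blk 5, set 1) → VC-HIT  vc=[9]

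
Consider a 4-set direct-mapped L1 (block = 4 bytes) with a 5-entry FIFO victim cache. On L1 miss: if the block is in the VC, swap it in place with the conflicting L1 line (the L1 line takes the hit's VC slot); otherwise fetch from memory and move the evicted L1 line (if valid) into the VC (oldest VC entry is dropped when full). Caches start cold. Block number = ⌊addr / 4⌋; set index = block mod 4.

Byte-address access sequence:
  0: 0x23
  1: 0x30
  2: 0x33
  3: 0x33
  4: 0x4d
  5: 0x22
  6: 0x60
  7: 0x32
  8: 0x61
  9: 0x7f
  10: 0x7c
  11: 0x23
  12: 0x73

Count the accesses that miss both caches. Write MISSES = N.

MISSES = 6

#0 0x23→b8/s0 MISS; vc=[]
#1 0x30→b12/s0 MISS; vc=[8]
#2 0x33→b12/s0 L1-HIT; vc=[8]
#3 0x33→b12/s0 L1-HIT; vc=[8]
#4 0x4d→b19/s3 MISS; vc=[8]
#5 0x22→b8/s0 VC-HIT; vc=[12]
#6 0x60→b24/s0 MISS; vc=[12,8]
#7 0x32→b12/s0 VC-HIT; vc=[24,8]
#8 0x61→b24/s0 VC-HIT; vc=[12,8]
#9 0x7f→b31/s3 MISS; vc=[12,8,19]
#10 0x7c→b31/s3 L1-HIT; vc=[12,8,19]
#11 0x23→b8/s0 VC-HIT; vc=[12,24,19]
#12 0x73→b28/s0 MISS; vc=[12,24,19,8]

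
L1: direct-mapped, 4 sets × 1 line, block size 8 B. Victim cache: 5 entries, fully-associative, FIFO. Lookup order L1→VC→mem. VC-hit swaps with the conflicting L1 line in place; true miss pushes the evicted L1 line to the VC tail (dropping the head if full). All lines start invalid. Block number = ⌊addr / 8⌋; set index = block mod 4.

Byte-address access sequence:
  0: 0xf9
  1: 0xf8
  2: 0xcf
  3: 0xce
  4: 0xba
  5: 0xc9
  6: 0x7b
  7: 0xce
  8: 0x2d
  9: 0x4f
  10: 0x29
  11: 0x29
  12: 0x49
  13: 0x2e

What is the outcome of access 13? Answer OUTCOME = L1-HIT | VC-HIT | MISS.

OUTCOME = VC-HIT

#0 0xf9→b31/s3 MISS; vc=[]
#1 0xf8→b31/s3 L1-HIT; vc=[]
#2 0xcf→b25/s1 MISS; vc=[]
#3 0xce→b25/s1 L1-HIT; vc=[]
#4 0xba→b23/s3 MISS; vc=[31]
#5 0xc9→b25/s1 L1-HIT; vc=[31]
#6 0x7b→b15/s3 MISS; vc=[31,23]
#7 0xce→b25/s1 L1-HIT; vc=[31,23]
#8 0x2d→b5/s1 MISS; vc=[31,23,25]
#9 0x4f→b9/s1 MISS; vc=[31,23,25,5]
#10 0x29→b5/s1 VC-HIT; vc=[31,23,25,9]
#11 0x29→b5/s1 L1-HIT; vc=[31,23,25,9]
#12 0x49→b9/s1 VC-HIT; vc=[31,23,25,5]
#13 0x2e→b5/s1 VC-HIT; vc=[31,23,25,9]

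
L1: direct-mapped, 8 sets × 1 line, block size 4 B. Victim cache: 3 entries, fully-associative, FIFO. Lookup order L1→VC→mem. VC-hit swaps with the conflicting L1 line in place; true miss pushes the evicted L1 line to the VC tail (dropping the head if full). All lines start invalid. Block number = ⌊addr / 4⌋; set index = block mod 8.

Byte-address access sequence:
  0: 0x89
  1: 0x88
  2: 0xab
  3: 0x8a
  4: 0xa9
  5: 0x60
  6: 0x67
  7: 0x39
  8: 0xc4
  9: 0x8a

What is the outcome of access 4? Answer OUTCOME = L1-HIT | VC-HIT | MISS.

OUTCOME = VC-HIT

  [0] addr=0x89 blk=34 s=2: MISS | VC []
  [1] addr=0x88 blk=34 s=2: L1-HIT | VC []
  [2] addr=0xab blk=42 s=2: MISS | VC [34]
  [3] addr=0x8a blk=34 s=2: VC-HIT | VC [42]
  [4] addr=0xa9 blk=42 s=2: VC-HIT | VC [34]
  [5] addr=0x60 blk=24 s=0: MISS | VC [34]
  [6] addr=0x67 blk=25 s=1: MISS | VC [34]
  [7] addr=0x39 blk=14 s=6: MISS | VC [34]
  [8] addr=0xc4 blk=49 s=1: MISS | VC [34, 25]
  [9] addr=0x8a blk=34 s=2: VC-HIT | VC [42, 25]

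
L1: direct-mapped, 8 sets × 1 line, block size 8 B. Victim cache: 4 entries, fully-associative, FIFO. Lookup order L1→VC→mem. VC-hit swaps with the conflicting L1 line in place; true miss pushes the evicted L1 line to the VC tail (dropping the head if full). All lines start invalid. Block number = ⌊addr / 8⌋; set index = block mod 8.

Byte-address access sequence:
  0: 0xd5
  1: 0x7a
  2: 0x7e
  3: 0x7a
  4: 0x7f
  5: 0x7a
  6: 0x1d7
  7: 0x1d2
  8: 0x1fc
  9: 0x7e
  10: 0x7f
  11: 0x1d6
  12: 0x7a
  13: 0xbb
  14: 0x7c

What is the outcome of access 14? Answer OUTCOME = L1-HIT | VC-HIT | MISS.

#0 0xd5→b26/s2 MISS; vc=[]
#1 0x7a→b15/s7 MISS; vc=[]
#2 0x7e→b15/s7 L1-HIT; vc=[]
#3 0x7a→b15/s7 L1-HIT; vc=[]
#4 0x7f→b15/s7 L1-HIT; vc=[]
#5 0x7a→b15/s7 L1-HIT; vc=[]
#6 0x1d7→b58/s2 MISS; vc=[26]
#7 0x1d2→b58/s2 L1-HIT; vc=[26]
#8 0x1fc→b63/s7 MISS; vc=[26,15]
#9 0x7e→b15/s7 VC-HIT; vc=[26,63]
#10 0x7f→b15/s7 L1-HIT; vc=[26,63]
#11 0x1d6→b58/s2 L1-HIT; vc=[26,63]
#12 0x7a→b15/s7 L1-HIT; vc=[26,63]
#13 0xbb→b23/s7 MISS; vc=[26,63,15]
#14 0x7c→b15/s7 VC-HIT; vc=[26,63,23]

OUTCOME = VC-HIT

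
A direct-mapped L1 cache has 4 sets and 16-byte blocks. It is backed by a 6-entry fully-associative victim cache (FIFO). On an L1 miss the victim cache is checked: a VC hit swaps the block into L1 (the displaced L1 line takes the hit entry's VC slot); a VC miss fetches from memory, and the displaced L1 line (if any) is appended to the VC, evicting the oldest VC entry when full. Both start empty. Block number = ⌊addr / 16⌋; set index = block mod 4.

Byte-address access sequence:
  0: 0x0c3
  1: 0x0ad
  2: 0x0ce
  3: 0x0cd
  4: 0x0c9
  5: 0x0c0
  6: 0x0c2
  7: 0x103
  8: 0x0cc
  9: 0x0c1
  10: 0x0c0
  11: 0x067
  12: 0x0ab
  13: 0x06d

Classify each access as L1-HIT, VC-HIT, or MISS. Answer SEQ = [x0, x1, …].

SEQ = [MISS, MISS, L1-HIT, L1-HIT, L1-HIT, L1-HIT, L1-HIT, MISS, VC-HIT, L1-HIT, L1-HIT, MISS, VC-HIT, VC-HIT]

  [0] addr=0xc3 blk=12 s=0: MISS | VC []
  [1] addr=0xad blk=10 s=2: MISS | VC []
  [2] addr=0xce blk=12 s=0: L1-HIT | VC []
  [3] addr=0xcd blk=12 s=0: L1-HIT | VC []
  [4] addr=0xc9 blk=12 s=0: L1-HIT | VC []
  [5] addr=0xc0 blk=12 s=0: L1-HIT | VC []
  [6] addr=0xc2 blk=12 s=0: L1-HIT | VC []
  [7] addr=0x103 blk=16 s=0: MISS | VC [12]
  [8] addr=0xcc blk=12 s=0: VC-HIT | VC [16]
  [9] addr=0xc1 blk=12 s=0: L1-HIT | VC [16]
  [10] addr=0xc0 blk=12 s=0: L1-HIT | VC [16]
  [11] addr=0x67 blk=6 s=2: MISS | VC [16, 10]
  [12] addr=0xab blk=10 s=2: VC-HIT | VC [16, 6]
  [13] addr=0x6d blk=6 s=2: VC-HIT | VC [16, 10]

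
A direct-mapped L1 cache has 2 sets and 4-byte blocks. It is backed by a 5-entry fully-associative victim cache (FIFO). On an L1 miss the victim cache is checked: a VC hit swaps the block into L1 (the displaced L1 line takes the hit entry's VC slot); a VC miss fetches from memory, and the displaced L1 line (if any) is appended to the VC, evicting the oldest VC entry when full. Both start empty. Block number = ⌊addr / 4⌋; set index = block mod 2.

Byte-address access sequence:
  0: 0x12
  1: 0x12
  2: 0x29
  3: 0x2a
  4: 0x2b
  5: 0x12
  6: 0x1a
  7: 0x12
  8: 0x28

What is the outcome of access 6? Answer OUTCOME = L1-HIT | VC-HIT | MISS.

#0 0x12→b4/s0 MISS; vc=[]
#1 0x12→b4/s0 L1-HIT; vc=[]
#2 0x29→b10/s0 MISS; vc=[4]
#3 0x2a→b10/s0 L1-HIT; vc=[4]
#4 0x2b→b10/s0 L1-HIT; vc=[4]
#5 0x12→b4/s0 VC-HIT; vc=[10]
#6 0x1a→b6/s0 MISS; vc=[10,4]
#7 0x12→b4/s0 VC-HIT; vc=[10,6]
#8 0x28→b10/s0 VC-HIT; vc=[4,6]

OUTCOME = MISS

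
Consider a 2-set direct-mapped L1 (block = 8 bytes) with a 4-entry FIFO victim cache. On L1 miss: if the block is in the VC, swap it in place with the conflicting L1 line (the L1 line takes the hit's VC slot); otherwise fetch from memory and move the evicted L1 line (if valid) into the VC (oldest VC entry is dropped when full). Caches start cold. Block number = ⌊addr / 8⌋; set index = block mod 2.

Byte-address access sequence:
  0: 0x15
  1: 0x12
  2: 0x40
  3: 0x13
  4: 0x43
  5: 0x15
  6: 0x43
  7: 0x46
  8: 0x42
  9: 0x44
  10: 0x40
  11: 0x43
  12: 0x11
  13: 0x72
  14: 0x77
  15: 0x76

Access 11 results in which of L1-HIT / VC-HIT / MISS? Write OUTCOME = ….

  [0] addr=0x15 blk=2 s=0: MISS | VC []
  [1] addr=0x12 blk=2 s=0: L1-HIT | VC []
  [2] addr=0x40 blk=8 s=0: MISS | VC [2]
  [3] addr=0x13 blk=2 s=0: VC-HIT | VC [8]
  [4] addr=0x43 blk=8 s=0: VC-HIT | VC [2]
  [5] addr=0x15 blk=2 s=0: VC-HIT | VC [8]
  [6] addr=0x43 blk=8 s=0: VC-HIT | VC [2]
  [7] addr=0x46 blk=8 s=0: L1-HIT | VC [2]
  [8] addr=0x42 blk=8 s=0: L1-HIT | VC [2]
  [9] addr=0x44 blk=8 s=0: L1-HIT | VC [2]
  [10] addr=0x40 blk=8 s=0: L1-HIT | VC [2]
  [11] addr=0x43 blk=8 s=0: L1-HIT | VC [2]
  [12] addr=0x11 blk=2 s=0: VC-HIT | VC [8]
  [13] addr=0x72 blk=14 s=0: MISS | VC [8, 2]
  [14] addr=0x77 blk=14 s=0: L1-HIT | VC [8, 2]
  [15] addr=0x76 blk=14 s=0: L1-HIT | VC [8, 2]

OUTCOME = L1-HIT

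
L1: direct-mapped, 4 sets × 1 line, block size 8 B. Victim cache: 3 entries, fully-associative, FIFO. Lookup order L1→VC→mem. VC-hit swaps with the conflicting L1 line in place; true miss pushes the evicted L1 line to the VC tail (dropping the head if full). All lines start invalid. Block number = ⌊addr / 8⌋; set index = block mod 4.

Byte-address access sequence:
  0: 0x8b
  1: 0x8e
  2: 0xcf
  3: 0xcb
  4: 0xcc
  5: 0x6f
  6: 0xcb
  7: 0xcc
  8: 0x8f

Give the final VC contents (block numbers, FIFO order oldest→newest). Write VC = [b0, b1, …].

  [0] addr=0x8b blk=17 s=1: MISS | VC []
  [1] addr=0x8e blk=17 s=1: L1-HIT | VC []
  [2] addr=0xcf blk=25 s=1: MISS | VC [17]
  [3] addr=0xcb blk=25 s=1: L1-HIT | VC [17]
  [4] addr=0xcc blk=25 s=1: L1-HIT | VC [17]
  [5] addr=0x6f blk=13 s=1: MISS | VC [17, 25]
  [6] addr=0xcb blk=25 s=1: VC-HIT | VC [17, 13]
  [7] addr=0xcc blk=25 s=1: L1-HIT | VC [17, 13]
  [8] addr=0x8f blk=17 s=1: VC-HIT | VC [25, 13]

VC = [25, 13]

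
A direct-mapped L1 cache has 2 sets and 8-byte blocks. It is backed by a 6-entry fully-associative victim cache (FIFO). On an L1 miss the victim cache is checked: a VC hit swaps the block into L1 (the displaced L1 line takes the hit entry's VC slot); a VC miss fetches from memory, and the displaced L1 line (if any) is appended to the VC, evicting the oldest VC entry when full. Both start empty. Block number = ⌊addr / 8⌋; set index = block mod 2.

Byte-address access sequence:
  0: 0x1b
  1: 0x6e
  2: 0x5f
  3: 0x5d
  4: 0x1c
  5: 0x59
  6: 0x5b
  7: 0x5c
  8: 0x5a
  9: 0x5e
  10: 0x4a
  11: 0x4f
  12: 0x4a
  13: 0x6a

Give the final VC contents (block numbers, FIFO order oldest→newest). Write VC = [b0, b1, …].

  [0] addr=0x1b blk=3 s=1: MISS | VC []
  [1] addr=0x6e blk=13 s=1: MISS | VC [3]
  [2] addr=0x5f blk=11 s=1: MISS | VC [3, 13]
  [3] addr=0x5d blk=11 s=1: L1-HIT | VC [3, 13]
  [4] addr=0x1c blk=3 s=1: VC-HIT | VC [11, 13]
  [5] addr=0x59 blk=11 s=1: VC-HIT | VC [3, 13]
  [6] addr=0x5b blk=11 s=1: L1-HIT | VC [3, 13]
  [7] addr=0x5c blk=11 s=1: L1-HIT | VC [3, 13]
  [8] addr=0x5a blk=11 s=1: L1-HIT | VC [3, 13]
  [9] addr=0x5e blk=11 s=1: L1-HIT | VC [3, 13]
  [10] addr=0x4a blk=9 s=1: MISS | VC [3, 13, 11]
  [11] addr=0x4f blk=9 s=1: L1-HIT | VC [3, 13, 11]
  [12] addr=0x4a blk=9 s=1: L1-HIT | VC [3, 13, 11]
  [13] addr=0x6a blk=13 s=1: VC-HIT | VC [3, 9, 11]

VC = [3, 9, 11]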